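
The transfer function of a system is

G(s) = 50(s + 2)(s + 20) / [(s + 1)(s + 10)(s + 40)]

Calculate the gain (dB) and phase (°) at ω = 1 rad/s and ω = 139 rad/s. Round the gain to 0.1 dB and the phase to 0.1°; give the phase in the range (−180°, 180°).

ω = 1: 11.9 dB, -22.7°; ω = 139: -9.2 dB, -78.4°

At s = jω = j1:
zero (s+2): 2 + j1 → |·| = √(2²+1²) = √5 ≈ 2.2361, ∠ = arctan(1/2) ≈ 26.57°
zero (s+20): 20 + j1 → |·| = √(20²+1²) = √401 ≈ 20.025, ∠ = arctan(1/20) ≈ 2.86°
pole (s+1): 1 + j1 → |·| = √(1²+1²) = √2 ≈ 1.4142, ∠ = arctan(1/1) ≈ 45.00°
pole (s+10): 10 + j1 → |·| = √(10²+1²) = √101 ≈ 10.05, ∠ = arctan(1/10) ≈ 5.71°
pole (s+40): 40 + j1 → |·| = √(40²+1²) = √1601 ≈ 40.012, ∠ = arctan(1/40) ≈ 1.43°
|G| = 50 · 44.778 / 568.68 ≈ 3.937
Gain = 20 log₁₀(3.937) ≈ 11.90 dB
∠G = 29.43° − 52.14° = -22.71°

At s = jω = j139:
zero (s+2): 2 + j139 → |·| = √(2²+139²) = √19325 ≈ 139.01, ∠ = arctan(139/2) ≈ 89.18°
zero (s+20): 20 + j139 → |·| = √(20²+139²) = √19721 ≈ 140.43, ∠ = arctan(139/20) ≈ 81.81°
pole (s+1): 1 + j139 → |·| = √(1²+139²) = √19322 ≈ 139, ∠ = arctan(139/1) ≈ 89.59°
pole (s+10): 10 + j139 → |·| = √(10²+139²) = √19421 ≈ 139.36, ∠ = arctan(139/10) ≈ 85.89°
pole (s+40): 40 + j139 → |·| = √(40²+139²) = √20921 ≈ 144.64, ∠ = arctan(139/40) ≈ 73.95°
|G| = 50 · 19521 / 2.8018e+06 ≈ 0.34837
Gain = 20 log₁₀(0.34837) ≈ -9.16 dB
∠G = 170.99° − 249.43° = -78.44°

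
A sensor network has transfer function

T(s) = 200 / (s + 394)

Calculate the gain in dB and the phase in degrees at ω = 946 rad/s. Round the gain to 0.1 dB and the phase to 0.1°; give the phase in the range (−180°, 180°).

At s = jω = j946:
pole (s+394): 394 + j946 → |·| = √(394²+946²) = √1050152 ≈ 1024.8, ∠ = arctan(946/394) ≈ 67.39°
|T| = 200 / 1024.8 ≈ 0.19516
Gain = 20 log₁₀(0.19516) ≈ -14.19 dB
∠T = 0.00° − 67.39° = -67.39°

-14.2 dB, -67.4°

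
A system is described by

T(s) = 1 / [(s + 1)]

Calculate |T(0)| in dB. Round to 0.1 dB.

0.0 dB

T(0) = 1 · 1 / 1 = 1
20 log₁₀(1) ≈ 0.00 dB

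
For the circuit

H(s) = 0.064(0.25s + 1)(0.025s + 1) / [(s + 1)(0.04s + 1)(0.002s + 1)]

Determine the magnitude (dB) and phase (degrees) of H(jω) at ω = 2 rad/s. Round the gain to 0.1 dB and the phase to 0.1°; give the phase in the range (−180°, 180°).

-29.9 dB, -38.8°

At ω = 2 rad/s:
zero (1 + j2·0.25) = 1 + j0.5 → |·| ≈ 1.118, ∠ ≈ 26.57°
zero (1 + j2·0.025) = 1 + j0.05 → |·| ≈ 1.0012, ∠ ≈ 2.86°
pole (1 + j2·1) = 1 + j2 → |·| ≈ 2.2361, ∠ ≈ 63.43°
pole (1 + j2·0.04) = 1 + j0.08 → |·| ≈ 1.0032, ∠ ≈ 4.57°
pole (1 + j2·0.002) = 1 + j0.004 → |·| ≈ 1, ∠ ≈ 0.23°
|H| = 0.064 · 1.118 · 1.0012 / (2.2361 · 1.0032 · 1) ≈ 0.031935
Gain = 20 log₁₀(0.031935) ≈ -29.91 dB
∠H = (26.57° + 2.86°) − (63.43° + 4.57° + 0.23°) = -38.80°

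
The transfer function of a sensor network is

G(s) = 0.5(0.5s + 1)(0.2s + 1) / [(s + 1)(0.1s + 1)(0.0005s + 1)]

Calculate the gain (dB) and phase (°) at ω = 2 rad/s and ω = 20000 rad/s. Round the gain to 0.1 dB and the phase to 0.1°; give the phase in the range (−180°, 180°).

At ω = 2 rad/s:
zero (1 + j2·0.5) = 1 + j1 → |·| ≈ 1.4142, ∠ ≈ 45.00°
zero (1 + j2·0.2) = 1 + j0.4 → |·| ≈ 1.077, ∠ ≈ 21.80°
pole (1 + j2·1) = 1 + j2 → |·| ≈ 2.2361, ∠ ≈ 63.43°
pole (1 + j2·0.1) = 1 + j0.2 → |·| ≈ 1.0198, ∠ ≈ 11.31°
pole (1 + j2·0.0005) = 1 + j0.001 → |·| ≈ 1, ∠ ≈ 0.06°
|G| = 0.5 · 1.4142 · 1.077 / (2.2361 · 1.0198 · 1) ≈ 0.33396
Gain = 20 log₁₀(0.33396) ≈ -9.53 dB
∠G = (45.00° + 21.80°) − (63.43° + 11.31° + 0.06°) = -8.00°

At ω = 20000 rad/s:
zero (1 + j20000·0.5) = 1 + j10000 → |·| ≈ 10000, ∠ ≈ 89.99°
zero (1 + j20000·0.2) = 1 + j4000 → |·| ≈ 4000, ∠ ≈ 89.99°
pole (1 + j20000·1) = 1 + j20000 → |·| ≈ 20000, ∠ ≈ 90.00°
pole (1 + j20000·0.1) = 1 + j2000 → |·| ≈ 2000, ∠ ≈ 89.97°
pole (1 + j20000·0.0005) = 1 + j10 → |·| ≈ 10.05, ∠ ≈ 84.29°
|G| = 0.5 · 10000 · 4000 / (20000 · 2000 · 10.05) ≈ 0.049751
Gain = 20 log₁₀(0.049751) ≈ -26.06 dB
∠G = (89.99° + 89.99°) − (90.00° + 89.97° + 84.29°) = -84.28°

ω = 2: -9.5 dB, -8.0°; ω = 20000: -26.1 dB, -84.3°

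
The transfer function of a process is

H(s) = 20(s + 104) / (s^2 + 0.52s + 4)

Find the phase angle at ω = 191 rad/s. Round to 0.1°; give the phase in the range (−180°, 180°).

-118.4°

At s = jω = j191:
zero (s+104): 104 + j191 → |·| = √(104²+191²) = √47297 ≈ 217.48, ∠ = arctan(191/104) ≈ 61.43°
quadratic: (j191)² + 0.52·j191 + 4 = -36477 + j99.32 → |·| ≈ 36477, ∠ ≈ 179.84°
∠H = 61.43° − 179.84° = -118.41°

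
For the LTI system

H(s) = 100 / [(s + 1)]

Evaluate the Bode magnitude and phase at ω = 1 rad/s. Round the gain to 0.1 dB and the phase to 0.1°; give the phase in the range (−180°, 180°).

At ω = 1 rad/s:
pole (1 + j1·1) = 1 + j1 → |·| ≈ 1.4142, ∠ ≈ 45.00°
|H| = 100 · 1 / (1.4142) ≈ 70.711
Gain = 20 log₁₀(70.711) ≈ 36.99 dB
∠H = (0°) − (45.00°) = -45.00°

37.0 dB, -45.0°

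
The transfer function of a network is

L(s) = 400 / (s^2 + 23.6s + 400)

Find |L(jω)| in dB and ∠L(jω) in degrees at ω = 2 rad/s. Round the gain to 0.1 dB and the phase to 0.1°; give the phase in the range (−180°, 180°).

At s = jω = j2:
quadratic: (j2)² + 23.6·j2 + 400 = 396 + j47.2 → |·| ≈ 398.8, ∠ ≈ 6.80°
|L| = 400 / 398.8 ≈ 1.003
Gain = 20 log₁₀(1.003) ≈ 0.03 dB
∠L = 0.00° − 6.80° = -6.80°

0.0 dB, -6.8°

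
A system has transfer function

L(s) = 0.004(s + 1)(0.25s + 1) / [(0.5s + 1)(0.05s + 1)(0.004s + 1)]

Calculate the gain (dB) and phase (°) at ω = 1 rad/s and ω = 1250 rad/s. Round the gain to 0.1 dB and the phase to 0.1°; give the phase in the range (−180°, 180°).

At ω = 1 rad/s:
zero (1 + j1·1) = 1 + j1 → |·| ≈ 1.4142, ∠ ≈ 45.00°
zero (1 + j1·0.25) = 1 + j0.25 → |·| ≈ 1.0308, ∠ ≈ 14.04°
pole (1 + j1·0.5) = 1 + j0.5 → |·| ≈ 1.118, ∠ ≈ 26.57°
pole (1 + j1·0.05) = 1 + j0.05 → |·| ≈ 1.0012, ∠ ≈ 2.86°
pole (1 + j1·0.004) = 1 + j0.004 → |·| ≈ 1, ∠ ≈ 0.23°
|L| = 0.004 · 1.4142 · 1.0308 / (1.118 · 1.0012 · 1) ≈ 0.0052093
Gain = 20 log₁₀(0.0052093) ≈ -45.66 dB
∠L = (45.00° + 14.04°) − (26.57° + 2.86° + 0.23°) = 29.38°

At ω = 1250 rad/s:
zero (1 + j1250·1) = 1 + j1250 → |·| ≈ 1250, ∠ ≈ 89.95°
zero (1 + j1250·0.25) = 1 + j312.5 → |·| ≈ 312.5, ∠ ≈ 89.82°
pole (1 + j1250·0.5) = 1 + j625 → |·| ≈ 625, ∠ ≈ 89.91°
pole (1 + j1250·0.05) = 1 + j62.5 → |·| ≈ 62.508, ∠ ≈ 89.08°
pole (1 + j1250·0.004) = 1 + j5 → |·| ≈ 5.099, ∠ ≈ 78.69°
|L| = 0.004 · 1250 · 312.5 / (625 · 62.508 · 5.099) ≈ 0.0078437
Gain = 20 log₁₀(0.0078437) ≈ -42.11 dB
∠L = (89.95° + 89.82°) − (89.91° + 89.08° + 78.69°) = -77.91°

ω = 1: -45.7 dB, 29.4°; ω = 1250: -42.1 dB, -77.9°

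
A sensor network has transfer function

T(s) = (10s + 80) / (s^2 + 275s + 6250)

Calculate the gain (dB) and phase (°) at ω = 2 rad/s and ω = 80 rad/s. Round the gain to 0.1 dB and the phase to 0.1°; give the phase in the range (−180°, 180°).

Substitute s = j2:
Numerator: 10(j2) + 80 = 80 + j20
Denominator: (j2)^2 + 275(j2) + 6250 = 6246 + j550
|N| = √(80² + 20²) ≈ 82.462, ∠N ≈ 14.04°
|D| = √(6246² + 550²) ≈ 6270.2, ∠D ≈ 5.03°
|T| = 82.462 / 6270.2 ≈ 0.013151
Gain = 20 log₁₀(0.013151) ≈ -37.62 dB
∠T = 14.04° − 5.03° = 9.01°

Substitute s = j80:
Numerator: 10(j80) + 80 = 80 + j800
Denominator: (j80)^2 + 275(j80) + 6250 = -150 + j22000
|N| = √(80² + 800²) ≈ 803.99, ∠N ≈ 84.29°
|D| = √(150² + 22000²) ≈ 22001, ∠D ≈ 90.39°
|T| = 803.99 / 22001 ≈ 0.036543
Gain = 20 log₁₀(0.036543) ≈ -28.74 dB
∠T = 84.29° − 90.39° = -6.10°

ω = 2: -37.6 dB, 9.0°; ω = 80: -28.7 dB, -6.1°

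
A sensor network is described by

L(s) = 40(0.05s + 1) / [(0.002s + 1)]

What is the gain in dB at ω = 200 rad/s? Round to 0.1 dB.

51.4 dB

At ω = 200 rad/s:
zero (1 + j200·0.05) = 1 + j10 → |·| ≈ 10.05, ∠ ≈ 84.29°
pole (1 + j200·0.002) = 1 + j0.4 → |·| ≈ 1.077, ∠ ≈ 21.80°
|L| = 40 · 10.05 / (1.077) ≈ 373.26
Gain = 20 log₁₀(373.26) ≈ 51.44 dB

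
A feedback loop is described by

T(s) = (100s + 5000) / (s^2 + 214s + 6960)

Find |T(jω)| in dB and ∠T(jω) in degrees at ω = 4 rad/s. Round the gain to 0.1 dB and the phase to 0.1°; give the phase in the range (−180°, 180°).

Substitute s = j4:
Numerator: 100(j4) + 5000 = 5000 + j400
Denominator: (j4)^2 + 214(j4) + 6960 = 6944 + j856
|N| = √(5000² + 400²) ≈ 5016, ∠N ≈ 4.57°
|D| = √(6944² + 856²) ≈ 6996.6, ∠D ≈ 7.03°
|T| = 5016 / 6996.6 ≈ 0.71692
Gain = 20 log₁₀(0.71692) ≈ -2.89 dB
∠T = 4.57° − 7.03° = -2.46°

-2.9 dB, -2.5°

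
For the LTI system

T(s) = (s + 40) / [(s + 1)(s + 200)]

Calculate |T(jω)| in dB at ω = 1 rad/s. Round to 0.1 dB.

-17.0 dB

At s = jω = j1:
zero (s+40): 40 + j1 → |·| = √(40²+1²) = √1601 ≈ 40.012, ∠ = arctan(1/40) ≈ 1.43°
pole (s+1): 1 + j1 → |·| = √(1²+1²) = √2 ≈ 1.4142, ∠ = arctan(1/1) ≈ 45.00°
pole (s+200): 200 + j1 → |·| = √(200²+1²) = √40001 ≈ 200, ∠ = arctan(1/200) ≈ 0.29°
|T| = 1 · 40.012 / 282.84 ≈ 0.14147
Gain = 20 log₁₀(0.14147) ≈ -16.99 dB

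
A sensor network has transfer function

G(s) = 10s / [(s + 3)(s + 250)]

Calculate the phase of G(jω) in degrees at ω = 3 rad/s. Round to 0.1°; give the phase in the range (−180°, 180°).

At s = jω = j3:
zero at origin: s = j3 → |·| = 3, ∠ = 90.00°
pole (s+3): 3 + j3 → |·| = √(3²+3²) = √18 ≈ 4.2426, ∠ = arctan(3/3) ≈ 45.00°
pole (s+250): 250 + j3 → |·| = √(250²+3²) = √62509 ≈ 250.02, ∠ = arctan(3/250) ≈ 0.69°
∠G = 90.00° − 45.69° = 44.31°

44.3°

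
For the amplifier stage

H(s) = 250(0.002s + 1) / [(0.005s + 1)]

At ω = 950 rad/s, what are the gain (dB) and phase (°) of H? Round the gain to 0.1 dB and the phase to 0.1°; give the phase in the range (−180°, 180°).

At ω = 950 rad/s:
zero (1 + j950·0.002) = 1 + j1.9 → |·| ≈ 2.1471, ∠ ≈ 62.24°
pole (1 + j950·0.005) = 1 + j4.75 → |·| ≈ 4.8541, ∠ ≈ 78.11°
|H| = 250 · 2.1471 / (4.8541) ≈ 110.58
Gain = 20 log₁₀(110.58) ≈ 40.87 dB
∠H = (62.24°) − (78.11°) = -15.87°

40.9 dB, -15.9°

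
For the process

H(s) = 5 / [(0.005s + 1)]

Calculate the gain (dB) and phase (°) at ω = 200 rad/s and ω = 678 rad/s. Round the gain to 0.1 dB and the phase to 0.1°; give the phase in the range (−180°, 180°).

At ω = 200 rad/s:
pole (1 + j200·0.005) = 1 + j1 → |·| ≈ 1.4142, ∠ ≈ 45.00°
|H| = 5 · 1 / (1.4142) ≈ 3.5356
Gain = 20 log₁₀(3.5356) ≈ 10.97 dB
∠H = (0°) − (45.00°) = -45.00°

At ω = 678 rad/s:
pole (1 + j678·0.005) = 1 + j3.39 → |·| ≈ 3.5344, ∠ ≈ 73.56°
|H| = 5 · 1 / (3.5344) ≈ 1.4147
Gain = 20 log₁₀(1.4147) ≈ 3.01 dB
∠H = (0°) − (73.56°) = -73.56°

ω = 200: 11.0 dB, -45.0°; ω = 678: 3.0 dB, -73.6°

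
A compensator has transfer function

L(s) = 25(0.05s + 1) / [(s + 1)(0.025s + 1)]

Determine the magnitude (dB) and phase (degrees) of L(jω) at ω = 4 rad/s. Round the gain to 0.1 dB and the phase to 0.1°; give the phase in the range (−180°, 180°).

At ω = 4 rad/s:
zero (1 + j4·0.05) = 1 + j0.2 → |·| ≈ 1.0198, ∠ ≈ 11.31°
pole (1 + j4·1) = 1 + j4 → |·| ≈ 4.1231, ∠ ≈ 75.96°
pole (1 + j4·0.025) = 1 + j0.1 → |·| ≈ 1.005, ∠ ≈ 5.71°
|L| = 25 · 1.0198 / (4.1231 · 1.005) ≈ 6.1527
Gain = 20 log₁₀(6.1527) ≈ 15.78 dB
∠L = (11.31°) − (75.96° + 5.71°) = -70.36°

15.8 dB, -70.4°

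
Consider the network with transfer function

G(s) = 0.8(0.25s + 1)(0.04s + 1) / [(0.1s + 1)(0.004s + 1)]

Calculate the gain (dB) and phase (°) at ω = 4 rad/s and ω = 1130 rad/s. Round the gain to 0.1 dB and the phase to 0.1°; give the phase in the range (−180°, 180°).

ω = 4: 0.5 dB, 31.4°; ω = 1130: 25.8 dB, 11.5°

At ω = 4 rad/s:
zero (1 + j4·0.25) = 1 + j1 → |·| ≈ 1.4142, ∠ ≈ 45.00°
zero (1 + j4·0.04) = 1 + j0.16 → |·| ≈ 1.0127, ∠ ≈ 9.09°
pole (1 + j4·0.1) = 1 + j0.4 → |·| ≈ 1.077, ∠ ≈ 21.80°
pole (1 + j4·0.004) = 1 + j0.016 → |·| ≈ 1.0001, ∠ ≈ 0.92°
|G| = 0.8 · 1.4142 · 1.0127 / (1.077 · 1.0001) ≈ 1.0637
Gain = 20 log₁₀(1.0637) ≈ 0.54 dB
∠G = (45.00° + 9.09°) − (21.80° + 0.92°) = 31.37°

At ω = 1130 rad/s:
zero (1 + j1130·0.25) = 1 + j282.5 → |·| ≈ 282.5, ∠ ≈ 89.80°
zero (1 + j1130·0.04) = 1 + j45.2 → |·| ≈ 45.211, ∠ ≈ 88.73°
pole (1 + j1130·0.1) = 1 + j113 → |·| ≈ 113, ∠ ≈ 89.49°
pole (1 + j1130·0.004) = 1 + j4.52 → |·| ≈ 4.6293, ∠ ≈ 77.52°
|G| = 0.8 · 282.5 · 45.211 / (113 · 4.6293) ≈ 19.533
Gain = 20 log₁₀(19.533) ≈ 25.82 dB
∠G = (89.80° + 88.73°) − (89.49° + 77.52°) = 11.52°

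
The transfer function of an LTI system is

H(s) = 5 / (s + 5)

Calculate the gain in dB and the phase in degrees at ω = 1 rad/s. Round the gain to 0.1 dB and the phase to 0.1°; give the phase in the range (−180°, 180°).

-0.2 dB, -11.3°

At s = jω = j1:
pole (s+5): 5 + j1 → |·| = √(5²+1²) = √26 ≈ 5.099, ∠ = arctan(1/5) ≈ 11.31°
|H| = 5 / 5.099 ≈ 0.98058
Gain = 20 log₁₀(0.98058) ≈ -0.17 dB
∠H = 0.00° − 11.31° = -11.31°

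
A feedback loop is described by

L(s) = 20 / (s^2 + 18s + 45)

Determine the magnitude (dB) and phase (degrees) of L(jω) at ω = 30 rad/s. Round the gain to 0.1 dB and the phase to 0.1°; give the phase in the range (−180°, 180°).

Substitute s = j30:
Numerator: 20 = 20 + j0
Denominator: (j30)^2 + 18(j30) + 45 = -855 + j540
|N| = √(20² + 0²) ≈ 20, ∠N ≈ 0.00°
|D| = √(855² + 540²) ≈ 1011.2, ∠D ≈ 147.72°
|L| = 20 / 1011.2 ≈ 0.019778
Gain = 20 log₁₀(0.019778) ≈ -34.08 dB
∠L = 0.00° − 147.72° = -147.72°

-34.1 dB, -147.7°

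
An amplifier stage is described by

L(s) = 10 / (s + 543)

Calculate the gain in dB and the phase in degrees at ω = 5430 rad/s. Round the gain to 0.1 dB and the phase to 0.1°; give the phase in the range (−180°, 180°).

-54.7 dB, -84.3°

Substitute s = j5430:
Numerator: 10 = 10 + j0
Denominator: (j5430) + 543 = 543 + j5430
|N| = √(10² + 0²) ≈ 10, ∠N ≈ 0.00°
|D| = √(543² + 5430²) ≈ 5457.1, ∠D ≈ 84.29°
|L| = 10 / 5457.1 ≈ 0.0018325
Gain = 20 log₁₀(0.0018325) ≈ -54.74 dB
∠L = 0.00° − 84.29° = -84.29°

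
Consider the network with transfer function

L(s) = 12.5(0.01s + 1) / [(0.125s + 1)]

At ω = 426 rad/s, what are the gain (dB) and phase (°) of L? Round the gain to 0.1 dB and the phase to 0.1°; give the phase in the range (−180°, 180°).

At ω = 426 rad/s:
zero (1 + j426·0.01) = 1 + j4.26 → |·| ≈ 4.3758, ∠ ≈ 76.79°
pole (1 + j426·0.125) = 1 + j53.25 → |·| ≈ 53.259, ∠ ≈ 88.92°
|L| = 12.5 · 4.3758 / (53.259) ≈ 1.027
Gain = 20 log₁₀(1.027) ≈ 0.23 dB
∠L = (76.79°) − (88.92°) = -12.13°

0.2 dB, -12.1°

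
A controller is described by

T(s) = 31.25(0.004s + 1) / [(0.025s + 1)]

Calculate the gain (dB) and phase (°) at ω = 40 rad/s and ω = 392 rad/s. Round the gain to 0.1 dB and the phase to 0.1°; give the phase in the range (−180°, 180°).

ω = 40: 27.0 dB, -35.9°; ω = 392: 15.4 dB, -26.7°

At ω = 40 rad/s:
zero (1 + j40·0.004) = 1 + j0.16 → |·| ≈ 1.0127, ∠ ≈ 9.09°
pole (1 + j40·0.025) = 1 + j1 → |·| ≈ 1.4142, ∠ ≈ 45.00°
|T| = 31.25 · 1.0127 / (1.4142) ≈ 22.378
Gain = 20 log₁₀(22.378) ≈ 27.00 dB
∠T = (9.09°) − (45.00°) = -35.91°

At ω = 392 rad/s:
zero (1 + j392·0.004) = 1 + j1.568 → |·| ≈ 1.8597, ∠ ≈ 57.47°
pole (1 + j392·0.025) = 1 + j9.8 → |·| ≈ 9.8509, ∠ ≈ 84.17°
|T| = 31.25 · 1.8597 / (9.8509) ≈ 5.8995
Gain = 20 log₁₀(5.8995) ≈ 15.42 dB
∠T = (57.47°) − (84.17°) = -26.70°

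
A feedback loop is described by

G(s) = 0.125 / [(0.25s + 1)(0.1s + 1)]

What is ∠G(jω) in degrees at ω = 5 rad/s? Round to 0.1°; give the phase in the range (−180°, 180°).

At ω = 5 rad/s:
pole (1 + j5·0.25) = 1 + j1.25 → |·| ≈ 1.6008, ∠ ≈ 51.34°
pole (1 + j5·0.1) = 1 + j0.5 → |·| ≈ 1.118, ∠ ≈ 26.57°
∠G = (0°) − (51.34° + 26.57°) = -77.91°

-77.9°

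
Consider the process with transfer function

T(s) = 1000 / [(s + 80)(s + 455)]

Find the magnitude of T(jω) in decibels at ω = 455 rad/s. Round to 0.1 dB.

At s = jω = j455:
pole (s+80): 80 + j455 → |·| = √(80²+455²) = √213425 ≈ 461.98, ∠ = arctan(455/80) ≈ 80.03°
pole (s+455): 455 + j455 → |·| = √(455²+455²) = √414050 ≈ 643.47, ∠ = arctan(455/455) ≈ 45.00°
|T| = 1000 / 2.9727e+05 ≈ 0.0033639
Gain = 20 log₁₀(0.0033639) ≈ -49.46 dB

-49.5 dB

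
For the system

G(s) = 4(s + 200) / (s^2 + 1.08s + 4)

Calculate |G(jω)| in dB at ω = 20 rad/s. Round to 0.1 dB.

6.1 dB

At s = jω = j20:
zero (s+200): 200 + j20 → |·| = √(200²+20²) = √40400 ≈ 201, ∠ = arctan(20/200) ≈ 5.71°
quadratic: (j20)² + 1.08·j20 + 4 = -396 + j21.6 → |·| ≈ 396.59, ∠ ≈ 176.88°
|G| = 4 · 201 / 396.59 ≈ 2.0273
Gain = 20 log₁₀(2.0273) ≈ 6.14 dB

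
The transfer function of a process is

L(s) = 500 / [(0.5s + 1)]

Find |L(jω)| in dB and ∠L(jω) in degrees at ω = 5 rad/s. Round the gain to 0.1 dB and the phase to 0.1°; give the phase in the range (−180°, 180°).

45.4 dB, -68.2°

At ω = 5 rad/s:
pole (1 + j5·0.5) = 1 + j2.5 → |·| ≈ 2.6926, ∠ ≈ 68.20°
|L| = 500 · 1 / (2.6926) ≈ 185.69
Gain = 20 log₁₀(185.69) ≈ 45.38 dB
∠L = (0°) − (68.20°) = -68.20°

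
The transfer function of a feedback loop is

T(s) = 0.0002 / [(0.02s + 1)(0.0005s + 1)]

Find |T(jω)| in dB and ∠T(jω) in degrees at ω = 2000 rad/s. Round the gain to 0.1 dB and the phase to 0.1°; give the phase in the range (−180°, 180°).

At ω = 2000 rad/s:
pole (1 + j2000·0.02) = 1 + j40 → |·| ≈ 40.012, ∠ ≈ 88.57°
pole (1 + j2000·0.0005) = 1 + j1 → |·| ≈ 1.4142, ∠ ≈ 45.00°
|T| = 0.0002 · 1 / (40.012 · 1.4142) ≈ 3.5345e-06
Gain = 20 log₁₀(3.5345e-06) ≈ -109.03 dB
∠T = (0°) − (88.57° + 45.00°) = -133.57°

-109.0 dB, -133.6°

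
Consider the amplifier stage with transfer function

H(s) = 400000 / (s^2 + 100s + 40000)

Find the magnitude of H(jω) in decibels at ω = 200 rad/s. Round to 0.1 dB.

At s = jω = j200:
quadratic: (j200)² + 100·j200 + 40000 = 0 + j20000 → |·| ≈ 20000, ∠ ≈ 90.00°
|H| = 400000 / 20000 ≈ 20
Gain = 20 log₁₀(20) ≈ 26.02 dB

26.0 dB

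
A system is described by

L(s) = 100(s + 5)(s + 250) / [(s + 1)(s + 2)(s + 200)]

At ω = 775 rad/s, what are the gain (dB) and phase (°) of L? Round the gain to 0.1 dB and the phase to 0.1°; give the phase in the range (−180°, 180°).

-17.6 dB, -93.6°

At s = jω = j775:
zero (s+5): 5 + j775 → |·| = √(5²+775²) = √600650 ≈ 775.02, ∠ = arctan(775/5) ≈ 89.63°
zero (s+250): 250 + j775 → |·| = √(250²+775²) = √663125 ≈ 814.32, ∠ = arctan(775/250) ≈ 72.12°
pole (s+1): 1 + j775 → |·| = √(1²+775²) = √600626 ≈ 775, ∠ = arctan(775/1) ≈ 89.93°
pole (s+2): 2 + j775 → |·| = √(2²+775²) = √600629 ≈ 775, ∠ = arctan(775/2) ≈ 89.85°
pole (s+200): 200 + j775 → |·| = √(200²+775²) = √640625 ≈ 800.39, ∠ = arctan(775/200) ≈ 75.53°
|L| = 100 · 6.3111e+05 / 4.8073e+08 ≈ 0.13128
Gain = 20 log₁₀(0.13128) ≈ -17.64 dB
∠L = 161.75° − 255.31° = -93.56°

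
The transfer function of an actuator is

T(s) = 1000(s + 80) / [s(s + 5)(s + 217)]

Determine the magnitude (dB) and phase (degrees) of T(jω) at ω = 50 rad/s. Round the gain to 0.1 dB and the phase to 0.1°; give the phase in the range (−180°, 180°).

-15.5 dB, -155.3°

At s = jω = j50:
zero (s+80): 80 + j50 → |·| = √(80²+50²) = √8900 ≈ 94.34, ∠ = arctan(50/80) ≈ 32.01°
pole (s+5): 5 + j50 → |·| = √(5²+50²) = √2525 ≈ 50.249, ∠ = arctan(50/5) ≈ 84.29°
pole (s+217): 217 + j50 → |·| = √(217²+50²) = √49589 ≈ 222.69, ∠ = arctan(50/217) ≈ 12.98°
pole at origin: |s| = 50, ∠ = 90.00° (in denominator)
|T| = 1000 · 94.34 / 5.595e+05 ≈ 0.16861
Gain = 20 log₁₀(0.16861) ≈ -15.46 dB
∠T = 32.01° − 187.27° = -155.26°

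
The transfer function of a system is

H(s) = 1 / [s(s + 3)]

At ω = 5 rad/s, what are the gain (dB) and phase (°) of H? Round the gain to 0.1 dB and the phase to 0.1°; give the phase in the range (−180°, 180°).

-29.3 dB, -149.0°

At s = jω = j5:
pole (s+3): 3 + j5 → |·| = √(3²+5²) = √34 ≈ 5.831, ∠ = arctan(5/3) ≈ 59.04°
pole at origin: |s| = 5, ∠ = 90.00° (in denominator)
|H| = 1 / 29.155 ≈ 0.034299
Gain = 20 log₁₀(0.034299) ≈ -29.29 dB
∠H = 0.00° − 149.04° = -149.04°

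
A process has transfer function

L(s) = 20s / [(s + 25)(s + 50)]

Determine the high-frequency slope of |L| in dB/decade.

-20 dB/decade

Each pole contributes −20 dB/decade at high frequency; each zero contributes +20 dB/decade.
Net: 1 zero(s) − 2 pole(s) → -20 dB/decade.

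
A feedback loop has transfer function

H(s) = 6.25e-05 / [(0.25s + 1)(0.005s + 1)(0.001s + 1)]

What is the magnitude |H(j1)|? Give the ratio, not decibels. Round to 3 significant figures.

6.06e-05

At ω = 1 rad/s:
pole (1 + j1·0.25) = 1 + j0.25 → |·| ≈ 1.0308, ∠ ≈ 14.04°
pole (1 + j1·0.005) = 1 + j0.005 → |·| ≈ 1, ∠ ≈ 0.29°
pole (1 + j1·0.001) = 1 + j0.001 → |·| ≈ 1, ∠ ≈ 0.06°
|H| = 6.25e-05 · 1 / (1.0308 · 1 · 1) ≈ 6.0633e-05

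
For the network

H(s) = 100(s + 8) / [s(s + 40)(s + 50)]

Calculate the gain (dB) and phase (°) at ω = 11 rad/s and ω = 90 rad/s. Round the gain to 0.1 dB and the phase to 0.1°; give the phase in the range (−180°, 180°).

At s = jω = j11:
zero (s+8): 8 + j11 → |·| = √(8²+11²) = √185 ≈ 13.601, ∠ = arctan(11/8) ≈ 53.97°
pole (s+40): 40 + j11 → |·| = √(40²+11²) = √1721 ≈ 41.485, ∠ = arctan(11/40) ≈ 15.38°
pole (s+50): 50 + j11 → |·| = √(50²+11²) = √2621 ≈ 51.196, ∠ = arctan(11/50) ≈ 12.41°
pole at origin: |s| = 11, ∠ = 90.00° (in denominator)
|H| = 100 · 13.601 / 23363 ≈ 0.058216
Gain = 20 log₁₀(0.058216) ≈ -24.70 dB
∠H = 53.97° − 117.79° = -63.82°

At s = jω = j90:
zero (s+8): 8 + j90 → |·| = √(8²+90²) = √8164 ≈ 90.355, ∠ = arctan(90/8) ≈ 84.92°
pole (s+40): 40 + j90 → |·| = √(40²+90²) = √9700 ≈ 98.489, ∠ = arctan(90/40) ≈ 66.04°
pole (s+50): 50 + j90 → |·| = √(50²+90²) = √10600 ≈ 102.96, ∠ = arctan(90/50) ≈ 60.95°
pole at origin: |s| = 90, ∠ = 90.00° (in denominator)
|H| = 100 · 90.355 / 9.1264e+05 ≈ 0.0099004
Gain = 20 log₁₀(0.0099004) ≈ -40.09 dB
∠H = 84.92° − 216.99° = -132.07°

ω = 11: -24.7 dB, -63.8°; ω = 90: -40.1 dB, -132.1°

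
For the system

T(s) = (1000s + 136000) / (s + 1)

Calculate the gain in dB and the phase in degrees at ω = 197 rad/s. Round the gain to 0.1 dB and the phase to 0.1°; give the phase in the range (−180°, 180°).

Substitute s = j197:
Numerator: 1000(j197) + 136000 = 136000 + j197000
Denominator: (j197) + 1 = 1 + j197
|N| = √(136000² + 197000²) ≈ 2.3938e+05, ∠N ≈ 55.38°
|D| = √(1² + 197²) ≈ 197, ∠D ≈ 89.71°
|T| = 2.3938e+05 / 197 ≈ 1215.1
Gain = 20 log₁₀(1215.1) ≈ 61.69 dB
∠T = 55.38° − 89.71° = -34.33°

61.7 dB, -34.3°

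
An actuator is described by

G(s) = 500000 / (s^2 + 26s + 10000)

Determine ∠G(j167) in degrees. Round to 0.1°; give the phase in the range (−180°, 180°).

At s = jω = j167:
quadratic: (j167)² + 26·j167 + 10000 = -17889 + j4342 → |·| ≈ 18408, ∠ ≈ 166.36°
∠G = 0.00° − 166.36° = -166.36°

-166.4°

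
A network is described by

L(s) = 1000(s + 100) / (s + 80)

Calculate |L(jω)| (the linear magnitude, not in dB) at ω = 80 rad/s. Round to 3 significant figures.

1.13e+03

At s = jω = j80:
zero (s+100): 100 + j80 → |·| = √(100²+80²) = √16400 ≈ 128.06, ∠ = arctan(80/100) ≈ 38.66°
pole (s+80): 80 + j80 → |·| = √(80²+80²) = √12800 ≈ 113.14, ∠ = arctan(80/80) ≈ 45.00°
|L| = 1000 · 128.06 / 113.14 ≈ 1131.9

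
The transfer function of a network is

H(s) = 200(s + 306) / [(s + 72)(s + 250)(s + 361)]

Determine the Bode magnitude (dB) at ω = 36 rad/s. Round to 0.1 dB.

-41.6 dB

At s = jω = j36:
zero (s+306): 306 + j36 → |·| = √(306²+36²) = √94932 ≈ 308.11, ∠ = arctan(36/306) ≈ 6.71°
pole (s+72): 72 + j36 → |·| = √(72²+36²) = √6480 ≈ 80.498, ∠ = arctan(36/72) ≈ 26.57°
pole (s+250): 250 + j36 → |·| = √(250²+36²) = √63796 ≈ 252.58, ∠ = arctan(36/250) ≈ 8.19°
pole (s+361): 361 + j36 → |·| = √(361²+36²) = √131617 ≈ 362.79, ∠ = arctan(36/361) ≈ 5.69°
|H| = 200 · 308.11 / 7.3763e+06 ≈ 0.0083541
Gain = 20 log₁₀(0.0083541) ≈ -41.56 dB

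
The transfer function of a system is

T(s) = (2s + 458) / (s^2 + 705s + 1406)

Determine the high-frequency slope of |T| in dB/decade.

Each pole contributes −20 dB/decade at high frequency; each zero contributes +20 dB/decade.
Net: 1 zero(s) − 2 pole(s) → -20 dB/decade.

-20 dB/decade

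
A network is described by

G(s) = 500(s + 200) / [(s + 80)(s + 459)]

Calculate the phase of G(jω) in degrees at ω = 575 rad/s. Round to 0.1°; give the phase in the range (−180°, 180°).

-62.7°

At s = jω = j575:
zero (s+200): 200 + j575 → |·| = √(200²+575²) = √370625 ≈ 608.79, ∠ = arctan(575/200) ≈ 70.82°
pole (s+80): 80 + j575 → |·| = √(80²+575²) = √337025 ≈ 580.54, ∠ = arctan(575/80) ≈ 82.08°
pole (s+459): 459 + j575 → |·| = √(459²+575²) = √541306 ≈ 735.74, ∠ = arctan(575/459) ≈ 51.40°
∠G = 70.82° − 133.48° = -62.66°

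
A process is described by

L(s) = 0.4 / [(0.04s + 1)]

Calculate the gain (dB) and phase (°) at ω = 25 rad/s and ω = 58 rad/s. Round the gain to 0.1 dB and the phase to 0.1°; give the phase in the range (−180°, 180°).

ω = 25: -11.0 dB, -45.0°; ω = 58: -16.0 dB, -66.7°

At ω = 25 rad/s:
pole (1 + j25·0.04) = 1 + j1 → |·| ≈ 1.4142, ∠ ≈ 45.00°
|L| = 0.4 · 1 / (1.4142) ≈ 0.28285
Gain = 20 log₁₀(0.28285) ≈ -10.97 dB
∠L = (0°) − (45.00°) = -45.00°

At ω = 58 rad/s:
pole (1 + j58·0.04) = 1 + j2.32 → |·| ≈ 2.5263, ∠ ≈ 66.68°
|L| = 0.4 · 1 / (2.5263) ≈ 0.15833
Gain = 20 log₁₀(0.15833) ≈ -16.01 dB
∠L = (0°) − (66.68°) = -66.68°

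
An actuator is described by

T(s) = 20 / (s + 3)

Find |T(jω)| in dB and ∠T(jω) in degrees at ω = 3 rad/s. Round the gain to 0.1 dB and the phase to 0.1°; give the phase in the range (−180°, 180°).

13.5 dB, -45.0°

Substitute s = j3:
Numerator: 20 = 20 + j0
Denominator: (j3) + 3 = 3 + j3
|N| = √(20² + 0²) ≈ 20, ∠N ≈ 0.00°
|D| = √(3² + 3²) ≈ 4.2426, ∠D ≈ 45.00°
|T| = 20 / 4.2426 ≈ 4.7141
Gain = 20 log₁₀(4.7141) ≈ 13.47 dB
∠T = 0.00° − 45.00° = -45.00°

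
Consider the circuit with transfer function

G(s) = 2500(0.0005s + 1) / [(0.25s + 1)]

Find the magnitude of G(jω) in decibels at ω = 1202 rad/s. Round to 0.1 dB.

At ω = 1202 rad/s:
zero (1 + j1202·0.0005) = 1 + j0.601 → |·| ≈ 1.1667, ∠ ≈ 31.01°
pole (1 + j1202·0.25) = 1 + j300.5 → |·| ≈ 300.5, ∠ ≈ 89.81°
|G| = 2500 · 1.1667 / (300.5) ≈ 9.7063
Gain = 20 log₁₀(9.7063) ≈ 19.74 dB

19.7 dB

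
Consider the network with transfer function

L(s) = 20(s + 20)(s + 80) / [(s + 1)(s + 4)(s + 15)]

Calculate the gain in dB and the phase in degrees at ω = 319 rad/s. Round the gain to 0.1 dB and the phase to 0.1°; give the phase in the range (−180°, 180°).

-23.8 dB, -104.1°

At s = jω = j319:
zero (s+20): 20 + j319 → |·| = √(20²+319²) = √102161 ≈ 319.63, ∠ = arctan(319/20) ≈ 86.41°
zero (s+80): 80 + j319 → |·| = √(80²+319²) = √108161 ≈ 328.88, ∠ = arctan(319/80) ≈ 75.92°
pole (s+1): 1 + j319 → |·| = √(1²+319²) = √101762 ≈ 319, ∠ = arctan(319/1) ≈ 89.82°
pole (s+4): 4 + j319 → |·| = √(4²+319²) = √101777 ≈ 319.03, ∠ = arctan(319/4) ≈ 89.28°
pole (s+15): 15 + j319 → |·| = √(15²+319²) = √101986 ≈ 319.35, ∠ = arctan(319/15) ≈ 87.31°
|L| = 20 · 1.0512e+05 / 3.25e+07 ≈ 0.064689
Gain = 20 log₁₀(0.064689) ≈ -23.78 dB
∠L = 162.33° − 266.41° = -104.08°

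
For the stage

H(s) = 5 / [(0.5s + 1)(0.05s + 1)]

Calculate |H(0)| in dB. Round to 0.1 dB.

H(0) = 5 · 1 / 1 = 5
20 log₁₀(5) ≈ 13.98 dB

14.0 dB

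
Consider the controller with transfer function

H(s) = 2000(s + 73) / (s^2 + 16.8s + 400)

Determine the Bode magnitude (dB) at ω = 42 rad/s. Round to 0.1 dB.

40.8 dB

At s = jω = j42:
zero (s+73): 73 + j42 → |·| = √(73²+42²) = √7093 ≈ 84.22, ∠ = arctan(42/73) ≈ 29.91°
quadratic: (j42)² + 16.8·j42 + 400 = -1364 + j705.6 → |·| ≈ 1535.7, ∠ ≈ 152.65°
|H| = 2000 · 84.22 / 1535.7 ≈ 109.68
Gain = 20 log₁₀(109.68) ≈ 40.80 dB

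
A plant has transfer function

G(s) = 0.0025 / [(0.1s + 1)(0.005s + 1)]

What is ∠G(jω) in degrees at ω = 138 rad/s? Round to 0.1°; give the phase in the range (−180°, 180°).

At ω = 138 rad/s:
pole (1 + j138·0.1) = 1 + j13.8 → |·| ≈ 13.836, ∠ ≈ 85.86°
pole (1 + j138·0.005) = 1 + j0.69 → |·| ≈ 1.2149, ∠ ≈ 34.61°
∠G = (0°) − (85.86° + 34.61°) = -120.47°

-120.5°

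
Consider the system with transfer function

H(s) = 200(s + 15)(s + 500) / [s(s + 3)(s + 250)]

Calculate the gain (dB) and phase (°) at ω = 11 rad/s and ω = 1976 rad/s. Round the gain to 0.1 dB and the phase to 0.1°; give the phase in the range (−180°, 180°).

ω = 11: 35.5 dB, -129.8°; ω = 1976: -19.7 dB, -97.3°

At s = jω = j11:
zero (s+15): 15 + j11 → |·| = √(15²+11²) = √346 ≈ 18.601, ∠ = arctan(11/15) ≈ 36.25°
zero (s+500): 500 + j11 → |·| = √(500²+11²) = √250121 ≈ 500.12, ∠ = arctan(11/500) ≈ 1.26°
pole (s+3): 3 + j11 → |·| = √(3²+11²) = √130 ≈ 11.402, ∠ = arctan(11/3) ≈ 74.74°
pole (s+250): 250 + j11 → |·| = √(250²+11²) = √62621 ≈ 250.24, ∠ = arctan(11/250) ≈ 2.52°
pole at origin: |s| = 11, ∠ = 90.00° (in denominator)
|H| = 200 · 9302.7 / 31386 ≈ 59.279
Gain = 20 log₁₀(59.279) ≈ 35.46 dB
∠H = 37.51° − 167.26° = -129.75°

At s = jω = j1976:
zero (s+15): 15 + j1976 → |·| = √(15²+1976²) = √3904801 ≈ 1976.1, ∠ = arctan(1976/15) ≈ 89.57°
zero (s+500): 500 + j1976 → |·| = √(500²+1976²) = √4154576 ≈ 2038.3, ∠ = arctan(1976/500) ≈ 75.80°
pole (s+3): 3 + j1976 → |·| = √(3²+1976²) = √3904585 ≈ 1976, ∠ = arctan(1976/3) ≈ 89.91°
pole (s+250): 250 + j1976 → |·| = √(250²+1976²) = √3967076 ≈ 1991.8, ∠ = arctan(1976/250) ≈ 82.79°
pole at origin: |s| = 1976, ∠ = 90.00° (in denominator)
|H| = 200 · 4.0279e+06 / 7.7771e+09 ≈ 0.10358
Gain = 20 log₁₀(0.10358) ≈ -19.69 dB
∠H = 165.37° − 262.70° = -97.33°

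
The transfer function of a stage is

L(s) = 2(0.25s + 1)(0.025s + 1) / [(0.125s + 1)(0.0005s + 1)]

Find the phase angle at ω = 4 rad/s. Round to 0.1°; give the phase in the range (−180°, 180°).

24.0°

At ω = 4 rad/s:
zero (1 + j4·0.25) = 1 + j1 → |·| ≈ 1.4142, ∠ ≈ 45.00°
zero (1 + j4·0.025) = 1 + j0.1 → |·| ≈ 1.005, ∠ ≈ 5.71°
pole (1 + j4·0.125) = 1 + j0.5 → |·| ≈ 1.118, ∠ ≈ 26.57°
pole (1 + j4·0.0005) = 1 + j0.002 → |·| ≈ 1, ∠ ≈ 0.11°
∠L = (45.00° + 5.71°) − (26.57° + 0.11°) = 24.03°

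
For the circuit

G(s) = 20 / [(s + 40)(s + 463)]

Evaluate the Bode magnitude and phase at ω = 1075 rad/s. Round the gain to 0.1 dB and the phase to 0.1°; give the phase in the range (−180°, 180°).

-96.0 dB, -154.6°

At s = jω = j1075:
pole (s+40): 40 + j1075 → |·| = √(40²+1075²) = √1157225 ≈ 1075.7, ∠ = arctan(1075/40) ≈ 87.87°
pole (s+463): 463 + j1075 → |·| = √(463²+1075²) = √1369994 ≈ 1170.5, ∠ = arctan(1075/463) ≈ 66.70°
|G| = 20 / 1.2591e+06 ≈ 1.5884e-05
Gain = 20 log₁₀(1.5884e-05) ≈ -95.98 dB
∠G = 0.00° − 154.57° = -154.57°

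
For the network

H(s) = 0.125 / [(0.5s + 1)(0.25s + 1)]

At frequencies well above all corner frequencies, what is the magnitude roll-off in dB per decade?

-40 dB/decade

Each pole contributes −20 dB/decade at high frequency; each zero contributes +20 dB/decade.
Net: 0 zero(s) − 2 pole(s) → -40 dB/decade.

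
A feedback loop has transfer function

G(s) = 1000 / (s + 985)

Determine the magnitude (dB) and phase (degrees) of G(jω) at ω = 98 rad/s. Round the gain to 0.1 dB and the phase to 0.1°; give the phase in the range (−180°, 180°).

Substitute s = j98:
Numerator: 1000 = 1000 + j0
Denominator: (j98) + 985 = 985 + j98
|N| = √(1000² + 0²) ≈ 1000, ∠N ≈ 0.00°
|D| = √(985² + 98²) ≈ 989.86, ∠D ≈ 5.68°
|G| = 1000 / 989.86 ≈ 1.0102
Gain = 20 log₁₀(1.0102) ≈ 0.09 dB
∠G = 0.00° − 5.68° = -5.68°

0.1 dB, -5.7°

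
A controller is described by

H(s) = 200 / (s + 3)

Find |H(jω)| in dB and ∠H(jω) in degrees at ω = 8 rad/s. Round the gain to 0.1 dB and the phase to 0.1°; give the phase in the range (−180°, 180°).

Substitute s = j8:
Numerator: 200 = 200 + j0
Denominator: (j8) + 3 = 3 + j8
|N| = √(200² + 0²) ≈ 200, ∠N ≈ 0.00°
|D| = √(3² + 8²) ≈ 8.544, ∠D ≈ 69.44°
|H| = 200 / 8.544 ≈ 23.408
Gain = 20 log₁₀(23.408) ≈ 27.39 dB
∠H = 0.00° − 69.44° = -69.44°

27.4 dB, -69.4°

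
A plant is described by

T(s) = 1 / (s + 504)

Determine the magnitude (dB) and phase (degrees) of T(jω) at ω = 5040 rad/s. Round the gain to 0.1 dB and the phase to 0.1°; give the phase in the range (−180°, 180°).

At s = jω = j5040:
pole (s+504): 504 + j5040 → |·| = √(504²+5040²) = √25655616 ≈ 5065.1, ∠ = arctan(5040/504) ≈ 84.29°
|T| = 1 / 5065.1 ≈ 0.00019743
Gain = 20 log₁₀(0.00019743) ≈ -74.09 dB
∠T = 0.00° − 84.29° = -84.29°

-74.1 dB, -84.3°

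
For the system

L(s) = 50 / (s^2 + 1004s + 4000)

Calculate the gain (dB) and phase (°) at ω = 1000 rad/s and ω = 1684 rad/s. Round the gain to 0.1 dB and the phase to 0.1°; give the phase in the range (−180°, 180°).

Substitute s = j1000:
Numerator: 50 = 50 + j0
Denominator: (j1000)^2 + 1004(j1000) + 4000 = -996000 + j1004000
|N| = √(50² + 0²) ≈ 50, ∠N ≈ 0.00°
|D| = √(996000² + 1004000²) ≈ 1.4142e+06, ∠D ≈ 134.77°
|L| = 50 / 1.4142e+06 ≈ 3.5356e-05
Gain = 20 log₁₀(3.5356e-05) ≈ -89.03 dB
∠L = 0.00° − 134.77° = -134.77°

Substitute s = j1684:
Numerator: 50 = 50 + j0
Denominator: (j1684)^2 + 1004(j1684) + 4000 = -2831856 + j1690736
|N| = √(50² + 0²) ≈ 50, ∠N ≈ 0.00°
|D| = √(2831856² + 1690736²) ≈ 3.2982e+06, ∠D ≈ 149.16°
|L| = 50 / 3.2982e+06 ≈ 1.516e-05
Gain = 20 log₁₀(1.516e-05) ≈ -96.39 dB
∠L = 0.00° − 149.16° = -149.16°

ω = 1000: -89.0 dB, -134.8°; ω = 1684: -96.4 dB, -149.2°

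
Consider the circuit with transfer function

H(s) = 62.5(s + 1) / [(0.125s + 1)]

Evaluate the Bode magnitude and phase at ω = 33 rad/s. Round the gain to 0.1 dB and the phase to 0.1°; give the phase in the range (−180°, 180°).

At ω = 33 rad/s:
zero (1 + j33·1) = 1 + j33 → |·| ≈ 33.015, ∠ ≈ 88.26°
pole (1 + j33·0.125) = 1 + j4.125 → |·| ≈ 4.2445, ∠ ≈ 76.37°
|H| = 62.5 · 33.015 / (4.2445) ≈ 486.14
Gain = 20 log₁₀(486.14) ≈ 53.74 dB
∠H = (88.26°) − (76.37°) = 11.89°

53.7 dB, 11.9°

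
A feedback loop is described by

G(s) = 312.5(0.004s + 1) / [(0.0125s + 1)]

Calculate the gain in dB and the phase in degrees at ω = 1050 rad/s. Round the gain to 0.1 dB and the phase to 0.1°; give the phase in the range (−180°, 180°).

40.2 dB, -9.0°

At ω = 1050 rad/s:
zero (1 + j1050·0.004) = 1 + j4.2 → |·| ≈ 4.3174, ∠ ≈ 76.61°
pole (1 + j1050·0.0125) = 1 + j13.125 → |·| ≈ 13.163, ∠ ≈ 85.64°
|G| = 312.5 · 4.3174 / (13.163) ≈ 102.5
Gain = 20 log₁₀(102.5) ≈ 40.21 dB
∠G = (76.61°) − (85.64°) = -9.03°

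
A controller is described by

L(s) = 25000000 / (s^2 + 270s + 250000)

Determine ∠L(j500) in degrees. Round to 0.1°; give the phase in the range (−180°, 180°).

-90.0°

At s = jω = j500:
quadratic: (j500)² + 270·j500 + 250000 = 0 + j135000 → |·| ≈ 1.35e+05, ∠ ≈ 90.00°
∠L = 0.00° − 90.00° = -90.00°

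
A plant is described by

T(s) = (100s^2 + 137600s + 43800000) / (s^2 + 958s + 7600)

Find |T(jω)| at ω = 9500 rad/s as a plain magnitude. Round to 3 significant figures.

100

Substitute s = j9500:
Numerator: 100(j9500)^2 + 137600(j9500) + 43800000 = -8981200000 + j1307200000
Denominator: (j9500)^2 + 958(j9500) + 7600 = -90242400 + j9101000
|N| = √(8981200000² + 1307200000²) ≈ 9.0758e+09, ∠N ≈ 171.72°
|D| = √(90242400² + 9101000²) ≈ 9.07e+07, ∠D ≈ 174.24°
|T| = 9.0758e+09 / 9.07e+07 ≈ 100.06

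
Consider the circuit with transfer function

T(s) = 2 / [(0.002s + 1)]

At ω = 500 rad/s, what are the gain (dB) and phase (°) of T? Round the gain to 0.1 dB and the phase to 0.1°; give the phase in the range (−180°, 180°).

3.0 dB, -45.0°

At ω = 500 rad/s:
pole (1 + j500·0.002) = 1 + j1 → |·| ≈ 1.4142, ∠ ≈ 45.00°
|T| = 2 · 1 / (1.4142) ≈ 1.4142
Gain = 20 log₁₀(1.4142) ≈ 3.01 dB
∠T = (0°) − (45.00°) = -45.00°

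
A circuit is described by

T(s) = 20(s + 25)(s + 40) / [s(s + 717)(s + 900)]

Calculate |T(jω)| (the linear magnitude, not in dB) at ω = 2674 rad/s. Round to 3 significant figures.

0.00685

At s = jω = j2674:
zero (s+25): 25 + j2674 → |·| = √(25²+2674²) = √7150901 ≈ 2674.1, ∠ = arctan(2674/25) ≈ 89.46°
zero (s+40): 40 + j2674 → |·| = √(40²+2674²) = √7151876 ≈ 2674.3, ∠ = arctan(2674/40) ≈ 89.14°
pole (s+717): 717 + j2674 → |·| = √(717²+2674²) = √7664365 ≈ 2768.5, ∠ = arctan(2674/717) ≈ 74.99°
pole (s+900): 900 + j2674 → |·| = √(900²+2674²) = √7960276 ≈ 2821.4, ∠ = arctan(2674/900) ≈ 71.40°
pole at origin: |s| = 2674, ∠ = 90.00° (in denominator)
|T| = 20 · 7.1513e+06 / 2.0887e+10 ≈ 0.0068476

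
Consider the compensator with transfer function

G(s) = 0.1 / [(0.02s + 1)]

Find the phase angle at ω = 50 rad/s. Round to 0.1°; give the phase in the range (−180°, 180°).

At ω = 50 rad/s:
pole (1 + j50·0.02) = 1 + j1 → |·| ≈ 1.4142, ∠ ≈ 45.00°
∠G = (0°) − (45.00°) = -45.00°

-45.0°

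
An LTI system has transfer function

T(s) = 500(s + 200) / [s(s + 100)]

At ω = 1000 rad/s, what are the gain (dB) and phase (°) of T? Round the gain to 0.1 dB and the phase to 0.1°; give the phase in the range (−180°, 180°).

-5.9 dB, -95.6°

At s = jω = j1000:
zero (s+200): 200 + j1000 → |·| = √(200²+1000²) = √1040000 ≈ 1019.8, ∠ = arctan(1000/200) ≈ 78.69°
pole (s+100): 100 + j1000 → |·| = √(100²+1000²) = √1010000 ≈ 1005, ∠ = arctan(1000/100) ≈ 84.29°
pole at origin: |s| = 1000, ∠ = 90.00° (in denominator)
|T| = 500 · 1019.8 / 1.005e+06 ≈ 0.50736
Gain = 20 log₁₀(0.50736) ≈ -5.89 dB
∠T = 78.69° − 174.29° = -95.60°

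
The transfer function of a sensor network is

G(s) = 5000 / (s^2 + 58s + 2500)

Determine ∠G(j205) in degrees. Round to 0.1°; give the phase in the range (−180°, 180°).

At s = jω = j205:
quadratic: (j205)² + 58·j205 + 2500 = -39525 + j11890 → |·| ≈ 41275, ∠ ≈ 163.26°
∠G = 0.00° − 163.26° = -163.26°

-163.3°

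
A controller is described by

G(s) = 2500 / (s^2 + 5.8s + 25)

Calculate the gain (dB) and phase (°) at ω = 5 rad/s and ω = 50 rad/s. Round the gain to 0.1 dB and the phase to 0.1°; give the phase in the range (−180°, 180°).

At s = jω = j5:
quadratic: (j5)² + 5.8·j5 + 25 = 0 + j29 → |·| ≈ 29, ∠ ≈ 90.00°
|G| = 2500 / 29 ≈ 86.207
Gain = 20 log₁₀(86.207) ≈ 38.71 dB
∠G = 0.00° − 90.00° = -90.00°

At s = jω = j50:
quadratic: (j50)² + 5.8·j50 + 25 = -2475 + j290 → |·| ≈ 2491.9, ∠ ≈ 173.32°
|G| = 2500 / 2491.9 ≈ 1.0033
Gain = 20 log₁₀(1.0033) ≈ 0.03 dB
∠G = 0.00° − 173.32° = -173.32°

ω = 5: 38.7 dB, -90.0°; ω = 50: 0.0 dB, -173.3°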